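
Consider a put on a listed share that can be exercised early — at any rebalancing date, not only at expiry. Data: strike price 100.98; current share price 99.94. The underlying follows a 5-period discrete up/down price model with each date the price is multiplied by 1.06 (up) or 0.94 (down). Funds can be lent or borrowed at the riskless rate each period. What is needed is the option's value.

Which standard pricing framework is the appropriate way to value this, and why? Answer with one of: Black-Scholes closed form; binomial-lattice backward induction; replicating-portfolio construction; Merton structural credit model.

framework: binomial-lattice backward induction

Key observation: the defining feature is the embedded early-exercise option across 5 discrete dates on the spot-99.94 tree; pricing the strike-100.98 put means working backward with an exercise test at every node.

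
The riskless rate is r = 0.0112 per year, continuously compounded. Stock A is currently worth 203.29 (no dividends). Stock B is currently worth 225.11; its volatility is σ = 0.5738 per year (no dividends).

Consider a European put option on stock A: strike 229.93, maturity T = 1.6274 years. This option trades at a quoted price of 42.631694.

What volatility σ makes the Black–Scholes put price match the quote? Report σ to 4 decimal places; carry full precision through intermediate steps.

At σ = 0.2770 the Black–Scholes value reproduces the quote:
σ√T = 0.277·√1.6274 = 0.353368
d₁ = (ln(S/K) + (r+σ²/2)T) / (σ√T) = (ln(203.29/229.93) + (0.0112+0.277²/2)·1.6274) / 0.353368 = (-0.123141 + 0.080661) / 0.353368 = -0.120215
d₂ = d₁ − σ√T = -0.120215 − 0.353368 = -0.473583
e^{−rT} = 0.981938
N(−d₁) = 0.547844,  N(−d₂) = 0.682101
V = K·e^{−rT}·N(−d₂) − S·N(−d₁) = 154.002818 − 111.371124 = 42.631694 (equal to the quote); since ∂V/∂σ > 0 for all σ, the implied volatility is unique

sigma = 0.2770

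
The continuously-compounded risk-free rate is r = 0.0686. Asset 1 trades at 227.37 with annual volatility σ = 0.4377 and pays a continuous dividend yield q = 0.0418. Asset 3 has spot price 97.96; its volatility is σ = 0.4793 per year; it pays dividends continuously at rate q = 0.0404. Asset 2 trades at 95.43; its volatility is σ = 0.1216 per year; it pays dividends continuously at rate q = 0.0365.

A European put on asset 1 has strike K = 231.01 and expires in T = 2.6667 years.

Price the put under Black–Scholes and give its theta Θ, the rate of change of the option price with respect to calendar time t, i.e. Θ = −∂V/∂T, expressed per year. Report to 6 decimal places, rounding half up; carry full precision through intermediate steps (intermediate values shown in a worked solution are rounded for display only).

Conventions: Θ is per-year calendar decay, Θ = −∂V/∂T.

price = 49.910969
Θ = -4.659727

σ√T = 0.4377·√2.6667 = 0.714766
d₁ = (ln(S/K) + (r−q+σ²/2)T) / (σ√T) = (ln(227.37/231.01) + (0.0686−0.0418+0.4377²/2)·2.6667) / 0.714766 = (-0.015882 + 0.326912) / 0.714766 = 0.435150
d₂ = d₁ − σ√T = 0.435150 − 0.714766 = -0.279616
e^{−rT} = 0.832822
e^{−qT} = 0.894520
N(−d₁) = 0.331727,  N(−d₂) = 0.610114
Put price V = K·e^{−rT}·N(−d₂) − S·e^{−qT}·N(−d₁) = 117.379897 − 67.468927 = 49.910969
φ(d₁) = (1/√(2π))·e^{−d₁²/2} = 0.362904
Θ = −S·e^{−qT}·φ(d₁)·σ/(2√T) − q·S·e^{−qT}·N(−d₁) + r·K·e^{−rT}·N(−d₂) = −9.891787 − 2.820201 + 8.052261 = -4.659727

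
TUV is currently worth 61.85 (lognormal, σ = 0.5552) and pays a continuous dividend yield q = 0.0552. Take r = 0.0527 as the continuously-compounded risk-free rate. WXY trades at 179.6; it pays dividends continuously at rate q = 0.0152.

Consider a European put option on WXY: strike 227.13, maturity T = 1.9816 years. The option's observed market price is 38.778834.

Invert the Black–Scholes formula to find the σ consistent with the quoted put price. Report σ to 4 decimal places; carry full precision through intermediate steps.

At σ = 0.1896 the Black–Scholes value reproduces the quote:
σ√T = 0.1896·√1.9816 = 0.266899
d₁ = (ln(S/K) + (r−q+σ²/2)T) / (σ√T) = (ln(179.6/227.13) + (0.0527−0.0152+0.1896²/2)·1.9816) / 0.266899 = (-0.234790 + 0.109927) / 0.266899 = -0.467829
d₂ = d₁ − σ√T = -0.467829 − 0.266899 = -0.734728
e^{−rT} = 0.900838
e^{−qT} = 0.970329
N(−d₁) = 0.680047,  N(−d₂) = 0.768747
V = K·e^{−rT}·N(−d₂) − S·e^{−qT}·N(−d₁) = 157.291269 − 118.512435 = 38.778834 (the observed quote) — the price is monotone increasing in volatility, hence this σ is the only solution

sigma = 0.1896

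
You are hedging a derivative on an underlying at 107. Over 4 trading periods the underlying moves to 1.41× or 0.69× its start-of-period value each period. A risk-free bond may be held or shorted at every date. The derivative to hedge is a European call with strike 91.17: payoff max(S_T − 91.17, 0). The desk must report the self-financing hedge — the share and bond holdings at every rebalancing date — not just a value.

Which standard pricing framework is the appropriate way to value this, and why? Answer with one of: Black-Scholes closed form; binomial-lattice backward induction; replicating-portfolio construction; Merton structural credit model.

Key observation: the deliverable is the dynamic trading strategy on the 4-step tree (spot 107, moves 1.41 and 0.69), so the valuation must go through the node-by-node replicating-portfolio solve.

framework: replicating-portfolio construction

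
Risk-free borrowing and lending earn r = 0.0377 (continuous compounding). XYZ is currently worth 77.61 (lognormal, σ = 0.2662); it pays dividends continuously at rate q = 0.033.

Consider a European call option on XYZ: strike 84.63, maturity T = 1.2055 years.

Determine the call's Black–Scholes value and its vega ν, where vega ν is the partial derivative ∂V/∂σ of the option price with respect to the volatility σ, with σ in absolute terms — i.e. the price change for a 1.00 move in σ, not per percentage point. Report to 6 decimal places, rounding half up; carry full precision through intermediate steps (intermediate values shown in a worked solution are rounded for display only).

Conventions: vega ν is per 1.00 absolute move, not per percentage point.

σ√T = 0.2662·√1.2055 = 0.292275
d₁ = (ln(S/K) + (r−q+σ²/2)T) / (σ√T) = (ln(77.61/84.63) + (0.0377−0.033+0.2662²/2)·1.2055) / 0.292275 = (-0.086593 + 0.048378) / 0.292275 = -0.130748
d₂ = d₁ − σ√T = -0.130748 − 0.292275 = -0.423023
e^{−rT} = 0.955570
e^{−qT} = 0.960999
N(d₁) = 0.447987,  N(d₂) = 0.336139
Call price V = S·e^{−qT}·N(d₁) − K·e^{−rT}·N(d₂) = 33.412315 − 27.183544 = 6.228771
φ(d₁) = (1/√(2π))·e^{−d₁²/2} = 0.395547
ν = S·e^{−qT}·φ(d₁)·√T = 32.390849

price = 6.228771
ν = 32.390849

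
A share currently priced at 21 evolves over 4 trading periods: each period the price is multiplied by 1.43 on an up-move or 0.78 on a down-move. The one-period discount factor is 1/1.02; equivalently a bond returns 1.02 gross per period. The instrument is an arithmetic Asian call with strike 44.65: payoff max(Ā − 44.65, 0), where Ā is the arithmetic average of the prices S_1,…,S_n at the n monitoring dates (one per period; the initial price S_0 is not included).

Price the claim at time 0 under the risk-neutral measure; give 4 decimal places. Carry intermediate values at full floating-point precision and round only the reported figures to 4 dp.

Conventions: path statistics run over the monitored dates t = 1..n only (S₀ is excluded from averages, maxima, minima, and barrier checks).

price = 0.2141

Under the martingale measure an up-move has probability p* = 0.3692; value the claim as the probability-weighted average of per-path payoffs, discounted 4 periods at R = 1.02.
Enumerate all 2^4 = 16 price paths (U = up ×1.43, D = down ×0.78); each path with k up-moves has probability p*^k·(1−p*)^(4−k).
DDDD: Ā=11.7238, payoff=0.0000, prob=0.158300
UDDD: Ā=21.4936, payoff=0.0000, prob=0.092664
DUDD: Ā=18.0811, payoff=0.0000, prob=0.092664
UUDD: Ā=33.1487, payoff=0.0000, prob=0.054242
DDUD: Ā=15.4194, payoff=0.0000, prob=0.092664
UDUD: Ā=28.2688, payoff=0.0000, prob=0.054242
DUUD: Ā=24.8563, payoff=0.0000, prob=0.054242
UUUD: Ā=45.5699, payoff=0.9199, prob=0.031751
DDDU: Ā=13.3432, payoff=0.0000, prob=0.092664
UDDU: Ā=24.4625, payoff=0.0000, prob=0.054242
DUDU: Ā=21.0500, payoff=0.0000, prob=0.054242
UUDU: Ā=38.5917, payoff=0.0000, prob=0.031751
DDUU: Ā=18.3883, payoff=0.0000, prob=0.054242
UDUU: Ā=33.7118, payoff=0.0000, prob=0.031751
DUUU: Ā=30.2993, payoff=0.0000, prob=0.031751
UUUU: Ā=55.5488, payoff=10.8988, prob=0.018586
Price = Σ prob·payoff / R^4 = 0.231777 / 1.082432 = 0.2141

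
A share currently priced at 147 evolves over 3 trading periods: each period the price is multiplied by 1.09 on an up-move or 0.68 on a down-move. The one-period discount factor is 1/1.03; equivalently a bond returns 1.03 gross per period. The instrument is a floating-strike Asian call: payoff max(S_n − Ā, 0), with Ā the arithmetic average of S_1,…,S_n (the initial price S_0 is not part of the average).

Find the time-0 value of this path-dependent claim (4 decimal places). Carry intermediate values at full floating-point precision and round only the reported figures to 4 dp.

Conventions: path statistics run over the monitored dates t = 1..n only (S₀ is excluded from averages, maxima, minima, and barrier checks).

price = 9.6330

Under the martingale measure an up-move has probability p* = 0.8537; value the claim as the probability-weighted average of per-path payoffs, discounted 3 periods at R = 1.03.
Enumerate all 2^3 = 8 price paths (U = up ×1.09, D = down ×0.68); each path with k up-moves has probability p*^k·(1−p*)^(3−k).
DDD: Ā=71.3848, payoff=0.0000, prob=0.003134
UDD: Ā=114.4256, payoff=0.0000, prob=0.018282
DUD: Ā=94.3356, payoff=0.0000, prob=0.018282
UUD: Ā=151.2144, payoff=0.0000, prob=0.106644
DDU: Ā=80.6744, payoff=0.0000, prob=0.018282
UDU: Ā=129.3163, payoff=0.0000, prob=0.106644
DUU: Ā=109.2263, payoff=9.5362, prob=0.106644
UUU: Ā=175.0833, payoff=15.2859, prob=0.622089
Price = Σ prob·payoff / R^3 = 10.526193 / 1.092727 = 9.6330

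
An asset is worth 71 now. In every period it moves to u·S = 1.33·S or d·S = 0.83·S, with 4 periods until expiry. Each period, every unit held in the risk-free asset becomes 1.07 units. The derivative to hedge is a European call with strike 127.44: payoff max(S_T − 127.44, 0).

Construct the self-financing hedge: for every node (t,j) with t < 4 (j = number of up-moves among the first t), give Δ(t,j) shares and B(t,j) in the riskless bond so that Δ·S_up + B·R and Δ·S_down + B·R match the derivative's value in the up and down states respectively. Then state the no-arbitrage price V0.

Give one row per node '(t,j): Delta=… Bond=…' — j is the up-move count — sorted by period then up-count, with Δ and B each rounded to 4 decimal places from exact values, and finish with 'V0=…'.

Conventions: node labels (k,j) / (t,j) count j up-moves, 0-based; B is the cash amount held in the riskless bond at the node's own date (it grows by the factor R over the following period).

(0,0): Delta=0.3050 Bond=-15.8505
(1,0): Delta=0.0765 Bond=-3.4970
(1,1): Delta=0.4594 Bond=-31.5451
(2,0): Delta=0.0000 Bond=0.0000
(2,1): Delta=0.1282 Bond=-7.7953
(2,2): Delta=0.6833 Bond=-61.8742
(3,0): Delta=0.0000 Bond=0.0000
(3,1): Delta=0.0000 Bond=0.0000
(3,2): Delta=0.2149 Bond=-17.3771
(3,3): Delta=1.0000 Bond=-119.1028
V0=5.8016

No-arbitrage ⇒ martingale measure with p* = (R−d)/(u−d) = 0.4800.
Expiry values: V(4,0)=0.0000, V(4,1)=0.0000, V(4,2)=0.0000, V(4,3)=11.2009, V(4,4)=94.7195
(3,0): S=40.5969. Δ = (V_up−V_dn)/(S_up−S_dn) = (0.0000−0.0000)/(53.9938−33.6954) = 0.0000. V = [p*·0.0000 + (1−p*)·0.0000]/1.07 = 0.0000. B = V − Δ·S = 0.0000.
(3,1): S=65.0528. Δ = (V_up−V_dn)/(S_up−S_dn) = (0.0000−0.0000)/(86.5203−53.9938) = 0.0000. V = [p*·0.0000 + (1−p*)·0.0000]/1.07 = 0.0000. B = V − Δ·S = 0.0000.
(3,2): S=104.2413. Δ = (V_up−V_dn)/(S_up−S_dn) = (11.2009−0.0000)/(138.6409−86.5203) = 0.2149. V = [p*·11.2009 + (1−p*)·0.0000]/1.07 = 5.0247. B = V − Δ·S = -17.3771.
(3,3): S=167.0372. Δ = (V_up−V_dn)/(S_up−S_dn) = (94.7195−11.2009)/(222.1595−138.6409) = 1.0000. V = [p*·94.7195 + (1−p*)·11.2009]/1.07 = 47.9344. B = V − Δ·S = -119.1028.
(2,0): S=48.9119. Δ = (V_up−V_dn)/(S_up−S_dn) = (0.0000−0.0000)/(65.0528−40.5969) = 0.0000. V = [p*·0.0000 + (1−p*)·0.0000]/1.07 = 0.0000. B = V − Δ·S = 0.0000.
(2,1): S=78.3769. Δ = (V_up−V_dn)/(S_up−S_dn) = (5.0247−0.0000)/(104.2413−65.0528) = 0.1282. V = [p*·5.0247 + (1−p*)·0.0000]/1.07 = 2.2541. B = V − Δ·S = -7.7953.
(2,2): S=125.5919. Δ = (V_up−V_dn)/(S_up−S_dn) = (47.9344−5.0247)/(167.0372−104.2413) = 0.6833. V = [p*·47.9344 + (1−p*)·5.0247]/1.07 = 23.9452. B = V − Δ·S = -61.8742.
(1,0): S=58.9300. Δ = (V_up−V_dn)/(S_up−S_dn) = (2.2541−0.0000)/(78.3769−48.9119) = 0.0765. V = [p*·2.2541 + (1−p*)·0.0000]/1.07 = 1.0112. B = V − Δ·S = -3.4970.
(1,1): S=94.4300. Δ = (V_up−V_dn)/(S_up−S_dn) = (23.9452−2.2541)/(125.5919−78.3769) = 0.4594. V = [p*·23.9452 + (1−p*)·2.2541]/1.07 = 11.8372. B = V − Δ·S = -31.5451.
(0,0): S=71.0000. Δ = (V_up−V_dn)/(S_up−S_dn) = (11.8372−1.0112)/(94.4300−58.9300) = 0.3050. V = [p*·11.8372 + (1−p*)·1.0112]/1.07 = 5.8016. B = V − Δ·S = -15.8505.
Check: Δ(0,0)·S0 + B(0,0) = 5.8016 = V0.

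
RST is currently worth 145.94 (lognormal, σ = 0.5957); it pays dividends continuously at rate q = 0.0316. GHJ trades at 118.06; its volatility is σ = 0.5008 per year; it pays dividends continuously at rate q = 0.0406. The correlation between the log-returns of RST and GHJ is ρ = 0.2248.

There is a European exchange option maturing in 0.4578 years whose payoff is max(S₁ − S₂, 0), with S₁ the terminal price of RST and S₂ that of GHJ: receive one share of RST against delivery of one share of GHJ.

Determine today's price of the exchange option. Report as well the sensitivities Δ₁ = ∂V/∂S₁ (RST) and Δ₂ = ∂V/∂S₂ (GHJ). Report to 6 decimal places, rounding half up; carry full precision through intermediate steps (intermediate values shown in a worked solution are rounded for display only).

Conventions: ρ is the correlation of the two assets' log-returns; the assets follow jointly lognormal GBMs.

exchange price = 40.313446
Δ1 = 0.746371
Δ2 = -0.581161

σ_eff = √(σ₁² + σ₂² − 2ρσ₁σ₂) = √(0.5957² + 0.5008² − 2·0.2248·0.5957·0.5008) = 0.686682
d₁ = (ln(S₁/S₂) + (q₂ − q₁ + σ_eff²/2)T) / (σ_eff√T) = (ln(145.94/118.06) + (0.0406 − 0.0316 + 0.235766)·0.4578) / 0.464615 = 0.697473
d₂ = d₁ − σ_eff√T = 0.697473 − 0.464615 = 0.232858
N(d₁) = 0.757247,  N(d₂) = 0.592064
V = S₁·e^{−q₁T}·N(d₁) − S₂·e^{−q₂T}·N(d₂) = 108.925341 − 68.611895 = 40.313446
Key observation: no risk-free rate is needed — with the second asset as numeraire the exchange option is a call on the ratio S₁/S₂, and r cancels out of the value.
Δ₁ = e^{−q₁T}·N(d₁) = 0.746371;  Δ₂ = −e^{−q₂T}·N(d₂) = -0.581161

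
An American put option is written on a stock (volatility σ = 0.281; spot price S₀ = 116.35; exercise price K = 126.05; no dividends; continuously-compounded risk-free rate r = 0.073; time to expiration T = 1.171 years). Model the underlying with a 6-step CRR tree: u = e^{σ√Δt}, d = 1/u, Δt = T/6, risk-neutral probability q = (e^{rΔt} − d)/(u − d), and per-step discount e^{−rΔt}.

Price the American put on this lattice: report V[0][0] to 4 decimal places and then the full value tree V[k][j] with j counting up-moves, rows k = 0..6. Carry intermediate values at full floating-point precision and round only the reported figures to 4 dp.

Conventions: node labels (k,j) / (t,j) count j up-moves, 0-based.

Δt=0.19517, u=1.13217, d=0.88326, q=0.52665, disc=e^(-rΔt)=0.98585
k=6 terminal: V=max(K-S,0) → 70.8056 55.2368 35.2804 9.7000 0.0000 0.0000 0.0000
k=5: j=0 S=62.5463 intr=63.5037 cont=61.7206 V=63.5037[EX]; j=1 S=80.1729 intr=45.8771 cont=44.0940 V=45.8771[EX]; j=2 S=102.7669 intr=23.2831 cont=21.4999 V=23.2831[EX]; j=3 S=131.7284 intr=0.0000 cont=4.5265 V=4.5265[hold]; j=4 S=168.8517 intr=0.0000 cont=0.0000 V=0.0000[hold]; j=5 S=216.4369 intr=0.0000 cont=0.0000 V=0.0000[hold]
k=4: j=0 S=70.8132 intr=55.2368 cont=53.4536 V=55.2368[EX]; j=1 S=90.7696 intr=35.2804 cont=33.4973 V=35.2804[EX]; j=2 S=116.3500 intr=9.7000 cont=13.2153 V=13.2153[hold]; j=3 S=149.1394 intr=0.0000 cont=2.1123 V=2.1123[hold]; j=4 S=191.1694 intr=0.0000 cont=0.0000 V=0.0000[hold]
k=3: j=0 S=80.1729 intr=45.8771 cont=44.0940 V=45.8771[EX]; j=1 S=102.7669 intr=23.2831 cont=23.3251 V=23.3251[hold]; j=2 S=131.7284 intr=0.0000 cont=7.2637 V=7.2637[hold]; j=3 S=168.8517 intr=0.0000 cont=0.9857 V=0.9857[hold]
k=2: j=0 S=90.7696 intr=35.2804 cont=33.5191 V=35.2804[EX]; j=1 S=116.3500 intr=9.7000 cont=14.6560 V=14.6560[hold]; j=2 S=149.1394 intr=0.0000 cont=3.9014 V=3.9014[hold]
k=1: j=0 S=102.7669 intr=23.2831 cont=24.0731 V=24.0731[hold]; j=1 S=131.7284 intr=0.0000 cont=8.8649 V=8.8649[hold]
k=0: j=0 S=116.3500 intr=9.7000 cont=15.8364 V=15.8364[hold]

price = 15.8364
tree:
15.8364
24.0731 8.8649
35.2804 14.6560 3.9014
45.8771 23.3251 7.2637 0.9857
55.2368 35.2804 13.2153 2.1123 0.0000
63.5037 45.8771 23.2831 4.5265 0.0000 0.0000
70.8056 55.2368 35.2804 9.7000 0.0000 0.0000 0.0000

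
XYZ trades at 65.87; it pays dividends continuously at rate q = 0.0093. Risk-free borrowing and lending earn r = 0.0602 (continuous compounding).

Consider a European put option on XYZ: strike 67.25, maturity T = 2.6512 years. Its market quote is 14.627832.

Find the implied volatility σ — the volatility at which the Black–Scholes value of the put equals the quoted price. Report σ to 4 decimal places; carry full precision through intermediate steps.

sigma = 0.4641

At σ = 0.4641 the Black–Scholes value reproduces the quote:
σ√T = 0.4641·√2.6512 = 0.755671
d₁ = (ln(S/K) + (r−q+σ²/2)T) / (σ√T) = (ln(65.87/67.25) + (0.0602−0.0093+0.4641²/2)·2.6512) / 0.755671 = (-0.020734 + 0.420465) / 0.755671 = 0.528976
d₂ = d₁ − σ√T = 0.528976 − 0.755671 = -0.226696
e^{−rT} = 0.852483
e^{−qT} = 0.975645
N(−d₁) = 0.298411,  N(−d₂) = 0.589670
V = K·e^{−rT}·N(−d₂) − S·e^{−qT}·N(−d₁) = 33.805453 − 19.177621 = 14.627832 (matching the quote); vega is positive throughout, so no other σ reproduces this price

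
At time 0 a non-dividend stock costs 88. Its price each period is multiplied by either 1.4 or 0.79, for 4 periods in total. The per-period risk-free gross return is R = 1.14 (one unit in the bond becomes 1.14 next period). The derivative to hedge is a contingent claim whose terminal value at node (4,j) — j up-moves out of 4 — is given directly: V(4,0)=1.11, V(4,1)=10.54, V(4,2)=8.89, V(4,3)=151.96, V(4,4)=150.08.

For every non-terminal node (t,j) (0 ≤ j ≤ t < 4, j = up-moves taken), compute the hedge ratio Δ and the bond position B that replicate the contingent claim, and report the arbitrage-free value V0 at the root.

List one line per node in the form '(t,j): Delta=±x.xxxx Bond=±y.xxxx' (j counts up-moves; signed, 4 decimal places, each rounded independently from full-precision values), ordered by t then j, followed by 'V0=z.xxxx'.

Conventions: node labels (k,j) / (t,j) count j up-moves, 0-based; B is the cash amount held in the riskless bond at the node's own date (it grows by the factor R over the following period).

(0,0): Delta=0.7555 Bond=-24.8601
(1,0): Delta=0.8711 Bond=-36.3734
(1,1): Delta=0.7071 Bond=-22.3733
(2,0): Delta=0.0805 Bond=1.9555
(2,1): Delta=1.2025 Bond=-73.7214
(2,2): Delta=0.4994 Bond=10.3119
(3,0): Delta=0.3563 Bond=-9.7391
(3,1): Delta=-0.0352 Bond=11.1201
(3,2): Delta=1.7213 Bond=-154.7345
(3,3): Delta=-0.0128 Bond=135.4340
V0=41.6256

No-arbitrage ⇒ martingale measure with p* = (R−d)/(u−d) = 0.5738.
Terminal payoffs: V(4,0)=1.1100, V(4,1)=10.5400, V(4,2)=8.8900, V(4,3)=151.9600, V(4,4)=150.0800
  t=3,j=0: stock 43.3874 → up 60.7424 (V=10.5400), down 34.2761 (V=1.1100). Price 5.7199; hedge Δ=0.3563, bond B=-9.7391.
  t=3,j=1: stock 76.8891 → up 107.6448 (V=8.8900), down 60.7424 (V=10.5400). Price 8.4152; hedge Δ=-0.0352, bond B=11.1201.
  t=3,j=2: stock 136.2592 → up 190.7629 (V=151.9600), down 107.6448 (V=8.8900). Price 79.8064; hedge Δ=1.7213, bond B=-154.7345.
  t=3,j=3: stock 241.4720 → up 338.0608 (V=150.0800), down 190.7629 (V=151.9600). Price 132.3520; hedge Δ=-0.0128, bond B=135.4340.
  t=2,j=0: stock 54.9208 → up 76.8891 (V=8.4152), down 43.3874 (V=5.7199). Price 6.3740; hedge Δ=0.0805, bond B=1.9555.
  t=2,j=1: stock 97.3280 → up 136.2592 (V=79.8064), down 76.8891 (V=8.4152). Price 43.3135; hedge Δ=1.2025, bond B=-73.7214.
  t=2,j=2: stock 172.4800 → up 241.4720 (V=132.3520), down 136.2592 (V=79.8064). Price 96.4522; hedge Δ=0.4994, bond B=10.3119.
  t=1,j=0: stock 69.5200 → up 97.3280 (V=43.3135), down 54.9208 (V=6.3740). Price 24.1831; hedge Δ=0.8711, bond B=-36.3734.
  t=1,j=1: stock 123.2000 → up 172.4800 (V=96.4522), down 97.3280 (V=43.3135). Price 64.7394; hedge Δ=0.7071, bond B=-22.3733.
  t=0,j=0: stock 88.0000 → up 123.2000 (V=64.7394), down 69.5200 (V=24.1831). Price 41.6256; hedge Δ=0.7555, bond B=-24.8601.
Verification: the root portfolio costs Δ(0,0)·S0 + B(0,0) = 41.6256, matching V0.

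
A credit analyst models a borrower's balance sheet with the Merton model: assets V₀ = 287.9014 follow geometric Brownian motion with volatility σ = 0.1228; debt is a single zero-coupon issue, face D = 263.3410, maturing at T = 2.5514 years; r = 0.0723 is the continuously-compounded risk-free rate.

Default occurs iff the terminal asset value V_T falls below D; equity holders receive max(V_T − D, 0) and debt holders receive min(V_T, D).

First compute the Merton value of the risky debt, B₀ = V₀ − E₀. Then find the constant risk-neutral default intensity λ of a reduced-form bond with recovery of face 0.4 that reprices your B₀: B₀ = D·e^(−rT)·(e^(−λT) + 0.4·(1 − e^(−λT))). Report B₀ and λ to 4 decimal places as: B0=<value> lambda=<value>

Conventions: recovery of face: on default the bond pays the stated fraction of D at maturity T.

Apply the equity-as-call identities (strike 263.3410, horizon 2.5514 years):
d₁ = [ln(V₀/D) + (r + σ²/2)T] / (σ√T)
   = [ln(287.9014/263.3410) + (0.0723 + 0.5·0.1228²)·2.5514] / (0.1228·√2.5514)
   = [0.089168 + 0.203704] / 0.196150 = 1.493104
d₂ = d₁ − σ√T = 1.493104 − 0.196150 = 1.296954
N(d₁) = 0.932295,  N(d₂) = 0.902677,  e^(−rT) = 0.831548
E₀ = V₀·N(d₁) − D·e^(−rT)·N(d₂)
   = 287.9014·0.932295 − 263.3410·0.831548·0.902677 = 70.740308
B₀ = V₀ − E₀ = 287.9014 − 70.740308 = 217.161092
e^(−λT) = (B₀·e^(rT)/D − 0.4)/(1 − 0.4) = (217.1611·1.202576/263.3410 − 0.4)/0.6 = 0.98615107
λ = −ln(0.98615107)/2.5514 = 0.005466

B0=217.1611 lambda=0.0055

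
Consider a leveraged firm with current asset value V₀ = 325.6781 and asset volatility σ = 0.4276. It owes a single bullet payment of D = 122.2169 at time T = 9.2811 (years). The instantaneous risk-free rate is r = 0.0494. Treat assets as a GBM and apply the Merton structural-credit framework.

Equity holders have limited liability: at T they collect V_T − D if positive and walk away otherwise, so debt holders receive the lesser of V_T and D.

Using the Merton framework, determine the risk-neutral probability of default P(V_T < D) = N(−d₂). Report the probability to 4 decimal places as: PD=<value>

With assets at 325.6781 and a single debt payment of 122.2169 at 9.2811 years:
d₁ = [ln(V₀/D) + (r + σ²/2)T] / (σ√T)
   = [ln(325.6781/122.2169) + (0.0494 + 0.5·0.4276²)·9.2811] / (0.4276·√9.2811)
   = [0.980112 + 1.306973] / 1.302679 = 1.755678
d₂ = d₁ − σ√T = 1.755678 − 1.302679 = 0.452999
risk-neutral PD = N(−d₂) = N(-0.452999) = 0.325275

PD=0.3253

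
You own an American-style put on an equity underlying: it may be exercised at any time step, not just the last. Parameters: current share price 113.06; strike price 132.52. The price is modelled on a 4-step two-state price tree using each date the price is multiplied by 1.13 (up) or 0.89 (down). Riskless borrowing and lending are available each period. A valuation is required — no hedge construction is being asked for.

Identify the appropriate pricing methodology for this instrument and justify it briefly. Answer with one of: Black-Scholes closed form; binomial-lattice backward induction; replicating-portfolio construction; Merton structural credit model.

framework: binomial-lattice backward induction

Key observation: the exercise right at every one of the 4 steps is what matters: each node needs max(132.52 − S, continuation), which only the stepwise tree valuation starting from spot 113.06 delivers.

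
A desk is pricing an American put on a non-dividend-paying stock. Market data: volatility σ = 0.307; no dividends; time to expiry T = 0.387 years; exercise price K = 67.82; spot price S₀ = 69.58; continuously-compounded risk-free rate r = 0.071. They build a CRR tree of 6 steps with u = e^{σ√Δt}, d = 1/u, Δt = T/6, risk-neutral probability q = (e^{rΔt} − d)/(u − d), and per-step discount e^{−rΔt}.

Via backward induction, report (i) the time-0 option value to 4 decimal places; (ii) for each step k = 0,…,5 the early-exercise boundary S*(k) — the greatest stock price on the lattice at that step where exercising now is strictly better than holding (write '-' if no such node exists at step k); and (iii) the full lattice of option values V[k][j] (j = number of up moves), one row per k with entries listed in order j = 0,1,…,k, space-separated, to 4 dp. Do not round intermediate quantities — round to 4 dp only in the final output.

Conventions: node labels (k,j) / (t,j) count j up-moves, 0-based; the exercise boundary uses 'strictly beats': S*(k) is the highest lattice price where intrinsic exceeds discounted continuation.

Δt=0.06450, u=1.08109, d=0.92499, q=0.50992, disc=e^(-rΔt)=0.99543
k=6 terminal: V=max(K-S,0) → 24.2370 16.8823 8.2864 0.0000 0.0000 0.0000 0.0000
k=5: j=0 S=47.1171 intr=20.7029 cont=20.3931 V=20.7029[EX]; j=1 S=55.0682 intr=12.7518 cont=12.4419 V=12.7518[EX]; j=2 S=64.3611 intr=3.4589 cont=4.0424 V=4.0424[hold]; j=3 S=75.2221 intr=0.0000 cont=0.0000 V=0.0000[hold]; j=4 S=87.9160 intr=0.0000 cont=0.0000 V=0.0000[hold]; j=5 S=102.7521 intr=0.0000 cont=0.0000 V=0.0000[hold]  S*(5)=55.0682
k=4: j=0 S=50.9377 intr=16.8823 cont=16.5724 V=16.8823[EX]; j=1 S=59.5336 intr=8.2864 cont=8.2727 V=8.2864[EX]; j=2 S=69.5800 intr=0.0000 cont=1.9720 V=1.9720[hold]; j=3 S=81.3218 intr=0.0000 cont=0.0000 V=0.0000[hold]; j=4 S=95.0450 intr=0.0000 cont=0.0000 V=0.0000[hold]  S*(4)=59.5336
k=3: j=0 S=55.0682 intr=12.7518 cont=12.4419 V=12.7518[EX]; j=1 S=64.3611 intr=3.4589 cont=5.0434 V=5.0434[hold]; j=2 S=75.2221 intr=0.0000 cont=0.9620 V=0.9620[hold]; j=3 S=87.9160 intr=0.0000 cont=0.0000 V=0.0000[hold]  S*(3)=55.0682
k=2: j=0 S=59.5336 intr=8.2864 cont=8.7808 V=8.7808[hold]; j=1 S=69.5800 intr=0.0000 cont=2.9487 V=2.9487[hold]; j=2 S=81.3218 intr=0.0000 cont=0.4693 V=0.4693[hold]  S*(2)=-
k=1: j=0 S=64.3611 intr=3.4589 cont=5.7804 V=5.7804[hold]; j=1 S=75.2221 intr=0.0000 cont=1.6767 V=1.6767[hold]  S*(1)=-
k=0: j=0 S=69.5800 intr=0.0000 cont=3.6710 V=3.6710[hold]  S*(0)=-

price = 3.6710
boundary = - - - 55.0682 59.5336 55.0682
tree:
3.6710
5.7804 1.6767
8.7808 2.9487 0.4693
12.7518 5.0434 0.9620 0.0000
16.8823 8.2864 1.9720 0.0000 0.0000
20.7029 12.7518 4.0424 0.0000 0.0000 0.0000
24.2370 16.8823 8.2864 0.0000 0.0000 0.0000 0.0000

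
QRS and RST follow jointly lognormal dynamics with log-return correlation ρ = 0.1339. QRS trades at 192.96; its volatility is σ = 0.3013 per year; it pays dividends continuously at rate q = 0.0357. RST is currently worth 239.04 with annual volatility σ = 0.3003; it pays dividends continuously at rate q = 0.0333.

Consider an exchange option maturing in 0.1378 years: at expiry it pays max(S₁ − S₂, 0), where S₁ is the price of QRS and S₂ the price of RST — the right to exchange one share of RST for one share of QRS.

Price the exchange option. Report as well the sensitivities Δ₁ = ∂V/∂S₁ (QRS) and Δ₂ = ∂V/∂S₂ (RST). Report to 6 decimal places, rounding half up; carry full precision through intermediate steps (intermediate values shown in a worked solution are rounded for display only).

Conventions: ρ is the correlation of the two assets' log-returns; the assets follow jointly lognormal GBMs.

σ_eff = √(σ₁² + σ₂² − 2ρσ₁σ₂) = √(0.3013² + 0.3003² − 2·0.1339·0.3013·0.3003) = 0.395893
d₁ = (ln(S₁/S₂) + (q₂ − q₁ + σ_eff²/2)T) / (σ_eff√T) = (ln(192.96/239.04) + (0.0333 − 0.0357 + 0.078366)·0.1378) / 0.146961 = -1.385945
d₂ = d₁ − σ_eff√T = -1.385945 − 0.146961 = -1.532906
N(d₁) = 0.082882,  N(d₂) = 0.062650
V = S₁·e^{−q₁T}·N(d₁) − S₂·e^{−q₂T}·N(d₂) = 15.914398 − 14.907174 = 1.007224
Key observation: no risk-free rate is needed — with the second asset as numeraire the exchange option is a call on the ratio S₁/S₂, and r cancels out of the value.
Δ₁ = e^{−q₁T}·N(d₁) = 0.082475;  Δ₂ = −e^{−q₂T}·N(d₂) = -0.062363

exchange price = 1.007224
Δ1 = 0.082475
Δ2 = -0.062363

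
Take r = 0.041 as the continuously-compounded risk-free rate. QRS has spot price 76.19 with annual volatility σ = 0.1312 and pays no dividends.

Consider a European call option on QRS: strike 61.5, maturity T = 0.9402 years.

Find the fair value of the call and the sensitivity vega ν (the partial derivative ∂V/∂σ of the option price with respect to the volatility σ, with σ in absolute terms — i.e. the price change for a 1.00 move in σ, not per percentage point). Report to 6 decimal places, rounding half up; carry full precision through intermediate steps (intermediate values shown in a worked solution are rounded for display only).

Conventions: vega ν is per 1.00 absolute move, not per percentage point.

σ√T = 0.1312·√0.9402 = 0.127217
d₁ = (ln(S/K) + (r+σ²/2)T) / (σ√T) = (ln(76.19/61.5) + (0.041+0.1312²/2)·0.9402) / 0.127217 = (0.214193 + 0.046640) / 0.127217 = 2.050308
d₂ = d₁ − σ√T = 2.050308 − 0.127217 = 1.923091
e^{−rT} = 0.962185
N(d₁) = 0.979833,  N(d₂) = 0.972766
Call price V = S·N(d₁) − K·e^{−rT}·N(d₂) = 74.653461 − 57.562824 = 17.090637
φ(d₁) = (1/√(2π))·e^{−d₁²/2} = 0.048761
ν = S·φ(d₁)·√T = 3.602325

price = 17.090637
ν = 3.602325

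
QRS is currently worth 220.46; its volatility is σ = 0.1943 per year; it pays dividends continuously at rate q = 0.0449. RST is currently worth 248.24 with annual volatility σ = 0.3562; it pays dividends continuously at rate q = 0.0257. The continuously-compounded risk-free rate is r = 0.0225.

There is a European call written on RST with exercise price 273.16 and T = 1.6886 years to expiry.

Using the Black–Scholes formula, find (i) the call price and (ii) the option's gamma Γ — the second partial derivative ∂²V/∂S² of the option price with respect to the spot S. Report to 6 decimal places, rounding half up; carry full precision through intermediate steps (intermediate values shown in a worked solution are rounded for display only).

σ√T = 0.3562·√1.6886 = 0.462868
d₁ = (ln(S/K) + (r−q+σ²/2)T) / (σ√T) = (ln(248.24/273.16) + (0.0225−0.0257+0.3562²/2)·1.6886) / 0.462868 = (-0.095662 + 0.101720) / 0.462868 = 0.013089
d₂ = d₁ − σ√T = 0.013089 − 0.462868 = -0.449780
e^{−rT} = 0.962719
e^{−qT} = 0.957531
N(d₁) = 0.505221,  N(d₂) = 0.326435
Call price V = S·e^{−qT}·N(d₁) − K·e^{−rT}·N(d₂) = 120.089885 − 85.844607 = 34.245278
φ(d₁) = (1/√(2π))·e^{−d₁²/2} = 0.398908
Γ = e^{−qT}·φ(d₁) / (S·σ·√T) = 0.003324

price = 34.245278
Γ = 0.003324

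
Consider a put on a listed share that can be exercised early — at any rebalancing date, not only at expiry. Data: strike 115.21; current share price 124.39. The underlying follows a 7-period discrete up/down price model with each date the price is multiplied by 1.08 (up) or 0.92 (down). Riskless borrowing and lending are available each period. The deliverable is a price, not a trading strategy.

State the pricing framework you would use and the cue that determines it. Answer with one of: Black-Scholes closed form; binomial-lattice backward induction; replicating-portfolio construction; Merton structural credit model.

Key observation: an American put (K = 115.21, S₀ = 124.39) on a 7-date tree has no closed form — the optimal stopping decision is embedded and must be resolved recursively from expiry.

framework: binomial-lattice backward induction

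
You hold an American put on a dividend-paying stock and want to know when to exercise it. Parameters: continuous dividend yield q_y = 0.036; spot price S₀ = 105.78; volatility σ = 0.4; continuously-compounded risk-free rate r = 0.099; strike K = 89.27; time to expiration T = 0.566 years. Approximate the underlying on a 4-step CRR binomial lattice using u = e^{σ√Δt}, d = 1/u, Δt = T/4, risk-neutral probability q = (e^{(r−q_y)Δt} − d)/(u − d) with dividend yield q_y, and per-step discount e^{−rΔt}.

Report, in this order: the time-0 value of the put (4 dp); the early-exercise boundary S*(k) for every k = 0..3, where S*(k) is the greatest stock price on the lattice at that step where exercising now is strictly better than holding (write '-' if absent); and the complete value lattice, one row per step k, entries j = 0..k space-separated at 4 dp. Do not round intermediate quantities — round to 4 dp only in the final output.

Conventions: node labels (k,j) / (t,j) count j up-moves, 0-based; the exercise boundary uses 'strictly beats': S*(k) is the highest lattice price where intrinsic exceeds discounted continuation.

price = 4.7612
boundary = - - - 67.3541
tree:
4.7612
8.1701 1.3793
13.6446 2.7540 0.0000
21.9159 5.4988 0.0000 0.0000
31.3248 10.9792 0.0000 0.0000 0.0000

params: Δt=0.14150 u=1.16238 d=0.86031 q=0.49210 e^(-rΔt)=0.98609
t_4 payoffs: 31.3248 10.9792 0.0000 0.0000 0.0000
t_3: node(3,0) S=67.3541 payoff=21.9159 vs cont=21.0163 → 21.9159 [stop]  node(3,1) S=91.0033 payoff=0.0000 vs cont=5.4988 → 5.4988 [wait]  node(3,2) S=122.9561 payoff=0.0000 vs cont=0.0000 → 0.0000 [wait]  node(3,3) S=166.1281 payoff=0.0000 vs cont=0.0000 → 0.0000 [wait]  ⇒ S*(3)=67.3541
t_2: node(2,0) S=78.2908 payoff=10.9792 vs cont=13.6446 → 13.6446 [wait]  node(2,1) S=105.7800 payoff=0.0000 vs cont=2.7540 → 2.7540 [wait]  node(2,2) S=142.9212 payoff=0.0000 vs cont=0.0000 → 0.0000 [wait]  ⇒ S*(2)=-
t_1: node(1,0) S=91.0033 payoff=0.0000 vs cont=8.1701 → 8.1701 [wait]  node(1,1) S=122.9561 payoff=0.0000 vs cont=1.3793 → 1.3793 [wait]  ⇒ S*(1)=-
t_0: node(0,0) S=105.7800 payoff=0.0000 vs cont=4.7612 → 4.7612 [wait]  ⇒ S*(0)=-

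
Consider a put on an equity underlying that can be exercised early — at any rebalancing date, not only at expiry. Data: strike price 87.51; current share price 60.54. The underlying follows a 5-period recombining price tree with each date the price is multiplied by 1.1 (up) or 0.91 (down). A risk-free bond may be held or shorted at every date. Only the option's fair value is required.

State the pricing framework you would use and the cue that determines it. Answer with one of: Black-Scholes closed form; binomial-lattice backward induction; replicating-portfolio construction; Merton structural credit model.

Key observation: an American put (K = 87.51, S₀ = 60.54) on a 5-date tree has no closed form — the optimal stopping decision is embedded and must be resolved recursively from expiry.

framework: binomial-lattice backward induction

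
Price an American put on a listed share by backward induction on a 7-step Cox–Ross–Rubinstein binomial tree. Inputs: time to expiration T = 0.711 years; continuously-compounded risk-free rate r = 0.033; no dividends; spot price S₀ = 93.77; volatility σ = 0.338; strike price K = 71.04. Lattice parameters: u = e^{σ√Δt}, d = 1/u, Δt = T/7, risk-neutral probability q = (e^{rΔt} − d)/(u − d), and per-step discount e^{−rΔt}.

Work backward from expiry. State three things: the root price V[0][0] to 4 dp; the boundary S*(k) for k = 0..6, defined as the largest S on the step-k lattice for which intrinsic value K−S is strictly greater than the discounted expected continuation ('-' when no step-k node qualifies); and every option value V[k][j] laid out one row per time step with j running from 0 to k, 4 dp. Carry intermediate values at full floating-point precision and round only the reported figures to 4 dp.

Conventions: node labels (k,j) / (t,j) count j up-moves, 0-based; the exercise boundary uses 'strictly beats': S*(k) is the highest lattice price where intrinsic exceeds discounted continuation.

price = 1.7933
boundary = - - - - - 54.7204 60.9442
tree:
1.7933
2.9340 0.6120
4.7088 1.0969 0.1088
7.3776 1.9483 0.2135 0.0000
11.2054 3.4227 0.4188 0.0000 0.0000
16.3196 5.9306 0.8218 0.0000 0.0000 0.0000
21.9077 10.0958 1.6126 0.0000 0.0000 0.0000 0.0000
26.9252 16.3196 3.1641 0.0000 0.0000 0.0000 0.0000 0.0000

Δt=0.10157, u=1.11374, d=0.89788, q=0.48865, disc=e^(-rΔt)=0.99665
k=7 terminal: V=max(K-S,0) → 26.9252 16.3196 3.1641 0.0000 0.0000 0.0000 0.0000 0.0000
k=6: j=0 S=49.1323 intr=21.9077 cont=21.6700 V=21.9077[EX]; j=1 S=60.9442 intr=10.0958 cont=9.8581 V=10.0958[EX]; j=2 S=75.5959 intr=0.0000 cont=1.6126 V=1.6126[hold]; j=3 S=93.7700 intr=0.0000 cont=0.0000 V=0.0000[hold]; j=4 S=116.3134 intr=0.0000 cont=0.0000 V=0.0000[hold]; j=5 S=144.2764 intr=0.0000 cont=0.0000 V=0.0000[hold]; j=6 S=178.9621 intr=0.0000 cont=0.0000 V=0.0000[hold]  S*(6)=60.9442
k=5: j=0 S=54.7204 intr=16.3196 cont=16.0818 V=16.3196[EX]; j=1 S=67.8759 intr=3.1641 cont=5.9306 V=5.9306[hold]; j=2 S=84.1940 intr=0.0000 cont=0.8218 V=0.8218[hold]; j=3 S=104.4352 intr=0.0000 cont=0.0000 V=0.0000[hold]; j=4 S=129.5426 intr=0.0000 cont=0.0000 V=0.0000[hold]; j=5 S=160.6861 intr=0.0000 cont=0.0000 V=0.0000[hold]  S*(5)=54.7204
k=4: j=0 S=60.9442 intr=10.0958 cont=11.2054 V=11.2054[hold]; j=1 S=75.5959 intr=0.0000 cont=3.4227 V=3.4227[hold]; j=2 S=93.7700 intr=0.0000 cont=0.4188 V=0.4188[hold]; j=3 S=116.3134 intr=0.0000 cont=0.0000 V=0.0000[hold]; j=4 S=144.2764 intr=0.0000 cont=0.0000 V=0.0000[hold]  S*(4)=-
k=3: j=0 S=67.8759 intr=3.1641 cont=7.3776 V=7.3776[hold]; j=1 S=84.1940 intr=0.0000 cont=1.9483 V=1.9483[hold]; j=2 S=104.4352 intr=0.0000 cont=0.2135 V=0.2135[hold]; j=3 S=129.5426 intr=0.0000 cont=0.0000 V=0.0000[hold]  S*(3)=-
k=2: j=0 S=75.5959 intr=0.0000 cont=4.7088 V=4.7088[hold]; j=1 S=93.7700 intr=0.0000 cont=1.0969 V=1.0969[hold]; j=2 S=116.3134 intr=0.0000 cont=0.1088 V=0.1088[hold]  S*(2)=-
k=1: j=0 S=84.1940 intr=0.0000 cont=2.9340 V=2.9340[hold]; j=1 S=104.4352 intr=0.0000 cont=0.6120 V=0.6120[hold]  S*(1)=-
k=0: j=0 S=93.7700 intr=0.0000 cont=1.7933 V=1.7933[hold]  S*(0)=-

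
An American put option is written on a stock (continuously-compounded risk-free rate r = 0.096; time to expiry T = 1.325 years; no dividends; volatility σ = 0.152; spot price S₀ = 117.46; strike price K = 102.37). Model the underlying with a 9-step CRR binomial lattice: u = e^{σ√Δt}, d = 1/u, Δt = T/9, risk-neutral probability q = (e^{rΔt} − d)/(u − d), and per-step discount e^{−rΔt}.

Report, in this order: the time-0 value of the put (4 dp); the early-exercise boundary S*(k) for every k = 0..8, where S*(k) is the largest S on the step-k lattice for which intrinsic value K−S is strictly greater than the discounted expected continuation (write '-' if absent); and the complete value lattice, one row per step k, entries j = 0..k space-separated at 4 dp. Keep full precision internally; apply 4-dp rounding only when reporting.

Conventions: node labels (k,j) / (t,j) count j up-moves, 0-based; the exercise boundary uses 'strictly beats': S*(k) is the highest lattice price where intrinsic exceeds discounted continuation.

params: Δt=0.14722 u=1.06006 d=0.94335 q=0.60738 e^(-rΔt)=0.98597
t_9 payoffs: 32.8786 24.2813 14.6202 3.7639 0.0000 0.0000 0.0000 0.0000 0.0000 0.0000
t_8: node(8,0) S=73.6647 payoff=28.7053 vs cont=27.2686 → 28.7053 [stop]  node(8,1) S=82.7784 payoff=19.5916 vs cont=18.1549 → 19.5916 [stop]  node(8,2) S=93.0197 payoff=9.3503 vs cont=7.9137 → 9.3503 [stop]  node(8,3) S=104.5279 payoff=0.0000 vs cont=1.4571 → 1.4571 [wait]  node(8,4) S=117.4600 payoff=0.0000 vs cont=0.0000 → 0.0000 [wait]  node(8,5) S=131.9920 payoff=0.0000 vs cont=0.0000 → 0.0000 [wait]  node(8,6) S=148.3219 payoff=0.0000 vs cont=0.0000 → 0.0000 [wait]  node(8,7) S=166.6721 payoff=0.0000 vs cont=0.0000 → 0.0000 [wait]  node(8,8) S=187.2925 payoff=0.0000 vs cont=0.0000 → 0.0000 [wait]  ⇒ S*(8)=93.0197
t_7: node(7,0) S=78.0887 payoff=24.2813 vs cont=22.8446 → 24.2813 [stop]  node(7,1) S=87.7498 payoff=14.6202 vs cont=13.1836 → 14.6202 [stop]  node(7,2) S=98.6061 payoff=3.7639 vs cont=4.4922 → 4.4922 [wait]  node(7,3) S=110.8055 payoff=0.0000 vs cont=0.5640 → 0.5640 [wait]  node(7,4) S=124.5142 payoff=0.0000 vs cont=0.0000 → 0.0000 [wait]  node(7,5) S=139.9189 payoff=0.0000 vs cont=0.0000 → 0.0000 [wait]  node(7,6) S=157.2295 payoff=0.0000 vs cont=0.0000 → 0.0000 [wait]  node(7,7) S=176.6817 payoff=0.0000 vs cont=0.0000 → 0.0000 [wait]  ⇒ S*(7)=87.7498
t_6: node(6,0) S=82.7784 payoff=19.5916 vs cont=18.1549 → 19.5916 [stop]  node(6,1) S=93.0197 payoff=9.3503 vs cont=8.3498 → 9.3503 [stop]  node(6,2) S=104.5279 payoff=0.0000 vs cont=2.0767 → 2.0767 [wait]  node(6,3) S=117.4600 payoff=0.0000 vs cont=0.2183 → 0.2183 [wait]  node(6,4) S=131.9920 payoff=0.0000 vs cont=0.0000 → 0.0000 [wait]  node(6,5) S=148.3219 payoff=0.0000 vs cont=0.0000 → 0.0000 [wait]  node(6,6) S=166.6721 payoff=0.0000 vs cont=0.0000 → 0.0000 [wait]  ⇒ S*(6)=93.0197
t_5: node(5,0) S=87.7498 payoff=14.6202 vs cont=13.1836 → 14.6202 [stop]  node(5,1) S=98.6061 payoff=3.7639 vs cont=4.8633 → 4.8633 [wait]  node(5,2) S=110.8055 payoff=0.0000 vs cont=0.9347 → 0.9347 [wait]  node(5,3) S=124.5142 payoff=0.0000 vs cont=0.0845 → 0.0845 [wait]  node(5,4) S=139.9189 payoff=0.0000 vs cont=0.0000 → 0.0000 [wait]  node(5,5) S=157.2295 payoff=0.0000 vs cont=0.0000 → 0.0000 [wait]  ⇒ S*(5)=87.7498
t_4: node(4,0) S=93.0197 payoff=9.3503 vs cont=8.5720 → 9.3503 [stop]  node(4,1) S=104.5279 payoff=0.0000 vs cont=2.4423 → 2.4423 [wait]  node(4,2) S=117.4600 payoff=0.0000 vs cont=0.4124 → 0.4124 [wait]  node(4,3) S=131.9920 payoff=0.0000 vs cont=0.0327 → 0.0327 [wait]  node(4,4) S=148.3219 payoff=0.0000 vs cont=0.0000 → 0.0000 [wait]  ⇒ S*(4)=93.0197
t_3: node(3,0) S=98.6061 payoff=3.7639 vs cont=5.0822 → 5.0822 [wait]  node(3,1) S=110.8055 payoff=0.0000 vs cont=1.1924 → 1.1924 [wait]  node(3,2) S=124.5142 payoff=0.0000 vs cont=0.1793 → 0.1793 [wait]  node(3,3) S=139.9189 payoff=0.0000 vs cont=0.0127 → 0.0127 [wait]  ⇒ S*(3)=-
t_2: node(2,0) S=104.5279 payoff=0.0000 vs cont=2.6815 → 2.6815 [wait]  node(2,1) S=117.4600 payoff=0.0000 vs cont=0.5690 → 0.5690 [wait]  node(2,2) S=131.9920 payoff=0.0000 vs cont=0.0770 → 0.0770 [wait]  ⇒ S*(2)=-
t_1: node(1,0) S=110.8055 payoff=0.0000 vs cont=1.3787 → 1.3787 [wait]  node(1,1) S=124.5142 payoff=0.0000 vs cont=0.2663 → 0.2663 [wait]  ⇒ S*(1)=-
t_0: node(0,0) S=117.4600 payoff=0.0000 vs cont=0.6932 → 0.6932 [wait]  ⇒ S*(0)=-

price = 0.6932
boundary = - - - - 93.0197 87.7498 93.0197 87.7498 93.0197
tree:
0.6932
1.3787 0.2663
2.6815 0.5690 0.0770
5.0822 1.1924 0.1793 0.0127
9.3503 2.4423 0.4124 0.0327 0.0000
14.6202 4.8633 0.9347 0.0845 0.0000 0.0000
19.5916 9.3503 2.0767 0.2183 0.0000 0.0000 0.0000
24.2813 14.6202 4.4922 0.5640 0.0000 0.0000 0.0000 0.0000
28.7053 19.5916 9.3503 1.4571 0.0000 0.0000 0.0000 0.0000 0.0000
32.8786 24.2813 14.6202 3.7639 0.0000 0.0000 0.0000 0.0000 0.0000 0.0000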